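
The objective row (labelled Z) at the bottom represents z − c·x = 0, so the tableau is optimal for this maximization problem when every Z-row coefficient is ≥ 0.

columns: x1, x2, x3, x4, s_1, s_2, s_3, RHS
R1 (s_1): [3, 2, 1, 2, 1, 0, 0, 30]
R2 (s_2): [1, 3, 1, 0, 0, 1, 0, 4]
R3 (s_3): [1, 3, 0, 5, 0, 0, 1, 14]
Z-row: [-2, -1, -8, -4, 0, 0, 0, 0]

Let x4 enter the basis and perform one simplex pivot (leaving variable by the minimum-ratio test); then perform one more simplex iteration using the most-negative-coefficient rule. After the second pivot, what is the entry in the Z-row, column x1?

34/5

Ratio test on column x4 — row 1: 30/2 = 15; row 2: entry 0 ≤ 0; row 3: 14/5 = 14/5. Minimum is 14/5 at row 3 (s_3 leaves); pivot element 5.
Divide row 3 by 5; eliminate column x4 from the other rows.
Second iteration: most negative Z-row entry is -8 in column x3, so x3 enters.
Ratio test on column x3 — row 1: (122/5)/1 = 122/5; row 2: 4/1 = 4; row 3: entry 0 ≤ 0. Minimum is 4 at row 2 (s_2 leaves); pivot element 1.
Divide row 2 by 1; eliminate column x3 from the other rows.
After both pivots, the entry at the Z-row, column x1 is 34/5.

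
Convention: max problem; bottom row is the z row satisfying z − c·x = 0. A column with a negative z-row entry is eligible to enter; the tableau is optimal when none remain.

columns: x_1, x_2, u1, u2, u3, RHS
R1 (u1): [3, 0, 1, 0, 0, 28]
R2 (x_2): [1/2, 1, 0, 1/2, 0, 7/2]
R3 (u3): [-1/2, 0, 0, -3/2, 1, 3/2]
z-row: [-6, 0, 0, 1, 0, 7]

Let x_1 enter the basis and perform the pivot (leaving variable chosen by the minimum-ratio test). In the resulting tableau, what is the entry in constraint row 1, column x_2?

Ratio test on column x_1 — row 1: 28/3 = 28/3; row 2: (7/2)/(1/2) = 7; row 3: entry -1/2 ≤ 0. Minimum is 7 at row 2 (x_2 leaves); pivot element 1/2.
Divide row 2 by 1/2; eliminate column x_1 from the other rows.
Row 1 update in column x_2: 0 − 3·2 = -6.

-6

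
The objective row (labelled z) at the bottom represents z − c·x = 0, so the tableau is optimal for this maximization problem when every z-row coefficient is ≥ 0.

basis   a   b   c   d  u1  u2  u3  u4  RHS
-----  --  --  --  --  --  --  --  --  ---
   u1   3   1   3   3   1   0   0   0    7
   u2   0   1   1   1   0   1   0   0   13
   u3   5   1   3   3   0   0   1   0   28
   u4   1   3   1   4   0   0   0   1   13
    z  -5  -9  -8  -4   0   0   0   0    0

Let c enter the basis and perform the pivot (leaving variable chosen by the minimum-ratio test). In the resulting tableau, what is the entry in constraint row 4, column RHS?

32/3

Ratio test on column c — row 1: 7/3 = 7/3; row 2: 13/1 = 13; row 3: 28/3 = 28/3; row 4: 13/1 = 13. Minimum is 7/3 at row 1 (u1 leaves); pivot element 3.
Divide row 1 by 3; eliminate column c from the other rows.
Row 4 update in column RHS: 13 − 1·(7/3) = 32/3.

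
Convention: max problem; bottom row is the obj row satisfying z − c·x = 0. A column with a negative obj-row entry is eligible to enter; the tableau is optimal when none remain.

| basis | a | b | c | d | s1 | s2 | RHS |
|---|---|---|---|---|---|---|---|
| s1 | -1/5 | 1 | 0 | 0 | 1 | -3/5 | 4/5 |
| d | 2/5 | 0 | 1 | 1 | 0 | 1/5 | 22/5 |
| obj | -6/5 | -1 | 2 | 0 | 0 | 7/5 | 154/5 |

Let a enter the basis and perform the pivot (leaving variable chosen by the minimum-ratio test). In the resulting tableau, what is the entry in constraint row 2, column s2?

Ratio test on column a — row 1: entry -1/5 ≤ 0; row 2: (22/5)/(2/5) = 11. Minimum is 11 at row 2 (d leaves); pivot element 2/5.
Divide row 2 by 2/5; eliminate column a from the other rows.
In the new row 2, the s2 entry is the old entry divided by the pivot: (1/5)/(2/5) = 1/2.

1/2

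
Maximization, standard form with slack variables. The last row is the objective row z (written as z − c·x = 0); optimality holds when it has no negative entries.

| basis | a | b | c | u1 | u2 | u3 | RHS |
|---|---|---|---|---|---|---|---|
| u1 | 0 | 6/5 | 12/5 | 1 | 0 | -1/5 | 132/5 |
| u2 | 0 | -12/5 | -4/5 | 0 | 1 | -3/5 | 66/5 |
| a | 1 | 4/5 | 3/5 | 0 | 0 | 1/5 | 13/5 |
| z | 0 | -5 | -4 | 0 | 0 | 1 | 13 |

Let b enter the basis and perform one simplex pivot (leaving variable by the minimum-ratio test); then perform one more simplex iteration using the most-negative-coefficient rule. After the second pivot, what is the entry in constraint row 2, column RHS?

50/3

Ratio test on column b — row 1: (132/5)/(6/5) = 22; row 2: entry -12/5 ≤ 0; row 3: (13/5)/(4/5) = 13/4. Minimum is 13/4 at row 3 (a leaves); pivot element 4/5.
Divide row 3 by 4/5; eliminate column b from the other rows.
Second iteration: most negative z-row entry is -1/4 in column c, so c enters.
Ratio test on column c — row 1: (45/2)/(3/2) = 15; row 2: 21/1 = 21; row 3: (13/4)/(3/4) = 13/3. Minimum is 13/3 at row 3 (b leaves); pivot element 3/4.
Divide row 3 by 3/4; eliminate column c from the other rows.
After both pivots, the entry at constraint row 2, column RHS is 50/3.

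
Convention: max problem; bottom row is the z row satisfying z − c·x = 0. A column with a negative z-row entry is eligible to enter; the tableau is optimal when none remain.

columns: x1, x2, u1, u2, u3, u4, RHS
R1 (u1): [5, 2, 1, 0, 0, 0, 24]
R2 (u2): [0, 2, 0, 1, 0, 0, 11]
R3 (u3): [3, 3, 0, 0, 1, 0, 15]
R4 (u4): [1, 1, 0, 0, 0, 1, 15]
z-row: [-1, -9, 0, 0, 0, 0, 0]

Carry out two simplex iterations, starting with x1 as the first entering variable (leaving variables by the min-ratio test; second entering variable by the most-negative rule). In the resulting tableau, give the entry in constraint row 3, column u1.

-1/3

Ratio test on column x1 — row 1: 24/5 = 24/5; row 2: entry 0 ≤ 0; row 3: 15/3 = 5; row 4: 15/1 = 15. Minimum is 24/5 at row 1 (u1 leaves); pivot element 5.
Divide row 1 by 5; eliminate column x1 from the other rows.
Second iteration: most negative z-row entry is -43/5 in column x2, so x2 enters.
Ratio test on column x2 — row 1: (24/5)/(2/5) = 12; row 2: 11/2 = 11/2; row 3: (3/5)/(9/5) = 1/3; row 4: (51/5)/(3/5) = 17. Minimum is 1/3 at row 3 (u3 leaves); pivot element 9/5.
Divide row 3 by 9/5; eliminate column x2 from the other rows.
After both pivots, the entry at constraint row 3, column u1 is -1/3.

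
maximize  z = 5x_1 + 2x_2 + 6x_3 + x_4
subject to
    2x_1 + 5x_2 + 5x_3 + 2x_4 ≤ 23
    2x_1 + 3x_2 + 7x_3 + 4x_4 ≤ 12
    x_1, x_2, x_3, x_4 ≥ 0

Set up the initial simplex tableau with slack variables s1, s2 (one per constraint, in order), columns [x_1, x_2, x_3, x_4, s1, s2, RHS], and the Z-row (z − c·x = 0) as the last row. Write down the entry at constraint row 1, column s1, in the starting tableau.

1

Slack s1 belongs to constraint 1; its column is the unit vector e_1, so the entry in row 1 is 1.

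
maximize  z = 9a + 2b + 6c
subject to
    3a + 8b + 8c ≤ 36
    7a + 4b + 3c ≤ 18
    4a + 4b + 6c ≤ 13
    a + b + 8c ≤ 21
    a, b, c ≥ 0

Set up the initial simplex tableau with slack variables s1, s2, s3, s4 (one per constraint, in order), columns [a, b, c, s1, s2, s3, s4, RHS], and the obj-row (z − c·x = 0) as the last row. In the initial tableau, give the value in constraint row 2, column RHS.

18

The RHS of constraint 2 is b_2 = 18.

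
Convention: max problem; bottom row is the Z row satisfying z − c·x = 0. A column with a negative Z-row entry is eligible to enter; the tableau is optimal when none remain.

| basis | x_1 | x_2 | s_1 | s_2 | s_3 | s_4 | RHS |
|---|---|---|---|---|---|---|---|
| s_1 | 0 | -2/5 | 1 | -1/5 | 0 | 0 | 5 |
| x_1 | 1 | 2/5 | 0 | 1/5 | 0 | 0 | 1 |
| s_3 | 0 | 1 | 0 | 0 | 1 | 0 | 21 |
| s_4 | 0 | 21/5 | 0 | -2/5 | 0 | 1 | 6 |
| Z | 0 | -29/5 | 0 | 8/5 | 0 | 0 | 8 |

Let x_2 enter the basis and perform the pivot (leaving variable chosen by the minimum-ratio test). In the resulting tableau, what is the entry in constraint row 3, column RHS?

Ratio test on column x_2 — row 1: entry -2/5 ≤ 0; row 2: 1/(2/5) = 5/2; row 3: 21/1 = 21; row 4: 6/(21/5) = 10/7. Minimum is 10/7 at row 4 (s_4 leaves); pivot element 21/5.
Divide row 4 by 21/5; eliminate column x_2 from the other rows.
Row 3 update in column RHS: 21 − 1·(10/7) = 137/7.

137/7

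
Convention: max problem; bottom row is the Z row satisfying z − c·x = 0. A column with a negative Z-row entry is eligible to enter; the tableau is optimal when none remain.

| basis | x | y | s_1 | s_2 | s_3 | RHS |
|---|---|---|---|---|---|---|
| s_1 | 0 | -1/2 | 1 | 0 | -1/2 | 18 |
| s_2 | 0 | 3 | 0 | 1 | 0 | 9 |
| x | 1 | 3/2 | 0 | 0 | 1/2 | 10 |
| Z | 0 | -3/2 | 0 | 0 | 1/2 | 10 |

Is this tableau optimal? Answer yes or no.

no

The Z-row has a negative entry -3/2 in column y, so it is not optimal.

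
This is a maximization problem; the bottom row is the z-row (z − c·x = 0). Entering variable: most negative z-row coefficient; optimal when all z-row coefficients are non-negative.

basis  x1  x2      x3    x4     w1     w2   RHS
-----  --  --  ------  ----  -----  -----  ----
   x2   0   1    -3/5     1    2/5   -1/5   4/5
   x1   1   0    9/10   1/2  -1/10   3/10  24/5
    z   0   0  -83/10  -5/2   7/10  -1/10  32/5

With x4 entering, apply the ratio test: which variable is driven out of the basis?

x2

Column x4 entries and ratios — x2: (4/5)/1 = 4/5; x1: (24/5)/(1/2) = 48/5.
Smallest ratio is 4/5 in the row of x2, so x2 leaves.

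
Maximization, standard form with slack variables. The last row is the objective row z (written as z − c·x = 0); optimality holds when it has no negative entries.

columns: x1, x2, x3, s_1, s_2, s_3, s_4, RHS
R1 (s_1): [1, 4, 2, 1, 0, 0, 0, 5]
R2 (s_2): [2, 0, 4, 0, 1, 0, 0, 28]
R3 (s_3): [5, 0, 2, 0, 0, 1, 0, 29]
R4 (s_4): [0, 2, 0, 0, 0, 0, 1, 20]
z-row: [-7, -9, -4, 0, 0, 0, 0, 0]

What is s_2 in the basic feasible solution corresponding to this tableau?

s_2 is basic (row 2); its value is the RHS of that row, 28.

28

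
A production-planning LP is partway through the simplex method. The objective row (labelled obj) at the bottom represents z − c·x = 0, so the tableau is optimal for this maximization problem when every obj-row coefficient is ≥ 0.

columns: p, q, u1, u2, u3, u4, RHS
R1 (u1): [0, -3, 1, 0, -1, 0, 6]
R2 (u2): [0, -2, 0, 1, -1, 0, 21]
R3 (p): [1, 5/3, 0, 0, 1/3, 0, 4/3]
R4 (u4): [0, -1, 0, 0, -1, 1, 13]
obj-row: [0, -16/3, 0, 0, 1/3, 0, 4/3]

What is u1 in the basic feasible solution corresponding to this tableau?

6

u1 is basic (row 1); its value is the RHS of that row, 6.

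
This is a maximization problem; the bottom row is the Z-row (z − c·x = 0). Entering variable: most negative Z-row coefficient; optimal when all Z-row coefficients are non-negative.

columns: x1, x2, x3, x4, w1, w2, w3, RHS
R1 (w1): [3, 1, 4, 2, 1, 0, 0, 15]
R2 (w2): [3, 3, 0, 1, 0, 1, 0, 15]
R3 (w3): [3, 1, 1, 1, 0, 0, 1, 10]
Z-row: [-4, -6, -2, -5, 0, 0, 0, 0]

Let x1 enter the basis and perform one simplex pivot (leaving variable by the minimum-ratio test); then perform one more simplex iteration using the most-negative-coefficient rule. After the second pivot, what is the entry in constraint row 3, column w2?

Ratio test on column x1 — row 1: 15/3 = 5; row 2: 15/3 = 5; row 3: 10/3 = 10/3. Minimum is 10/3 at row 3 (w3 leaves); pivot element 3.
Divide row 3 by 3; eliminate column x1 from the other rows.
Second iteration: most negative Z-row entry is -14/3 in column x2, so x2 enters.
Ratio test on column x2 — row 1: entry 0 ≤ 0; row 2: 5/2 = 5/2; row 3: (10/3)/(1/3) = 10. Minimum is 5/2 at row 2 (w2 leaves); pivot element 2.
Divide row 2 by 2; eliminate column x2 from the other rows.
After both pivots, the entry at constraint row 3, column w2 is -1/6.

-1/6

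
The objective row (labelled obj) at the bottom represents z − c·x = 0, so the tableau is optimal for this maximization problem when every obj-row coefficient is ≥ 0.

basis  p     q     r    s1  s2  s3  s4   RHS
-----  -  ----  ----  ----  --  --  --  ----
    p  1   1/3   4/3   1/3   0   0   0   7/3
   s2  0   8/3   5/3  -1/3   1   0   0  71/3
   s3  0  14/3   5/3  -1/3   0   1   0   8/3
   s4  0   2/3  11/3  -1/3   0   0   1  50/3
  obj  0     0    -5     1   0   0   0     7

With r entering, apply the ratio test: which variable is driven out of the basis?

Column r entries and ratios — p: (7/3)/(4/3) = 7/4; s2: (71/3)/(5/3) = 71/5; s3: (8/3)/(5/3) = 8/5; s4: (50/3)/(11/3) = 50/11.
Smallest ratio is 8/5 in the row of s3, so s3 leaves.

s3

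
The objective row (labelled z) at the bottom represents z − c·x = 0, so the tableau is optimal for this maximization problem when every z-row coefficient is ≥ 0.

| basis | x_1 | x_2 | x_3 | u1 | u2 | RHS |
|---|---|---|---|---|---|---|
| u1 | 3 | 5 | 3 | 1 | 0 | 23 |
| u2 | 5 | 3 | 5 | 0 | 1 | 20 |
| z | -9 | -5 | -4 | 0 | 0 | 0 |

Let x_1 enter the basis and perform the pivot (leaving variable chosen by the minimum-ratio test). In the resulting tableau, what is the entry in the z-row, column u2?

Ratio test on column x_1 — row 1: 23/3 = 23/3; row 2: 20/5 = 4. Minimum is 4 at row 2 (u2 leaves); pivot element 5.
Divide row 2 by 5; eliminate column x_1 from the other rows.
z-row update in column u2: 0 − (-9)·(1/5) = 9/5.

9/5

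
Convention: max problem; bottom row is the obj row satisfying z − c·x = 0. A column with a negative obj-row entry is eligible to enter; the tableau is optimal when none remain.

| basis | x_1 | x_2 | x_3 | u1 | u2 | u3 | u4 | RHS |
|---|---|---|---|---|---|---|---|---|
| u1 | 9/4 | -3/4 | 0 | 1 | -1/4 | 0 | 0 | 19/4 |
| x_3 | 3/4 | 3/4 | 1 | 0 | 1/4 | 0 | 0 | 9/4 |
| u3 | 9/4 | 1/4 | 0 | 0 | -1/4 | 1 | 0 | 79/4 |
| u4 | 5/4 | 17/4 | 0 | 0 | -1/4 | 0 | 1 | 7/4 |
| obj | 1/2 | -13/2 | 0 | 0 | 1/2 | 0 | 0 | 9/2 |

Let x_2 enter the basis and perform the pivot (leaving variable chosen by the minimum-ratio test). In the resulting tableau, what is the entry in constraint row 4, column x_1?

5/17

Ratio test on column x_2 — row 1: entry -3/4 ≤ 0; row 2: (9/4)/(3/4) = 3; row 3: (79/4)/(1/4) = 79; row 4: (7/4)/(17/4) = 7/17. Minimum is 7/17 at row 4 (u4 leaves); pivot element 17/4.
Divide row 4 by 17/4; eliminate column x_2 from the other rows.
In the new row 4, the x_1 entry is the old entry divided by the pivot: (5/4)/(17/4) = 5/17.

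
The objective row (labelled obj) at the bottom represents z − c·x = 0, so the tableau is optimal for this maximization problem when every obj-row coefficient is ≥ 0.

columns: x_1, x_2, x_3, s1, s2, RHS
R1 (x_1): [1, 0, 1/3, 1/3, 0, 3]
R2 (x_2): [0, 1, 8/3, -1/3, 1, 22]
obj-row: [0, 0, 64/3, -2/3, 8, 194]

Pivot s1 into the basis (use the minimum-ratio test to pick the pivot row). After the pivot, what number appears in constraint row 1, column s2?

0

Ratio test on column s1 — row 1: 3/(1/3) = 9; row 2: entry -1/3 ≤ 0. Minimum is 9 at row 1 (x_1 leaves); pivot element 1/3.
Divide row 1 by 1/3; eliminate column s1 from the other rows.
In the new row 1, the s2 entry is the old entry divided by the pivot: 0/(1/3) = 0.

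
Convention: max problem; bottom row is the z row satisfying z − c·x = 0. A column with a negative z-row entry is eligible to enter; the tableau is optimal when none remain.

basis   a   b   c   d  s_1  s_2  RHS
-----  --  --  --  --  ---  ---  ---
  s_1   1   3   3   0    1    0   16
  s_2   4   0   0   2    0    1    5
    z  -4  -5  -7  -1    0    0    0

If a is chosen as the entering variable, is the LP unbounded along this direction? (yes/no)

Column a has positive entries in row(s) 1, 2, so the ratio test bounds it — not unbounded.

no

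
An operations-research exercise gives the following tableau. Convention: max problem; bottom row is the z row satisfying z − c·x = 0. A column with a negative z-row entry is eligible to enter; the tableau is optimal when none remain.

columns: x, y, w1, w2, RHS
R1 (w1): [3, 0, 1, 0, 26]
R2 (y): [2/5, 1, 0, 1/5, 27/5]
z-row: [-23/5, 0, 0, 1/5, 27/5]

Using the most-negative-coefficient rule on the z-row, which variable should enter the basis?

x

Negative z-row entries: x: -23/5.
The most negative is -23/5 in column x, so x enters.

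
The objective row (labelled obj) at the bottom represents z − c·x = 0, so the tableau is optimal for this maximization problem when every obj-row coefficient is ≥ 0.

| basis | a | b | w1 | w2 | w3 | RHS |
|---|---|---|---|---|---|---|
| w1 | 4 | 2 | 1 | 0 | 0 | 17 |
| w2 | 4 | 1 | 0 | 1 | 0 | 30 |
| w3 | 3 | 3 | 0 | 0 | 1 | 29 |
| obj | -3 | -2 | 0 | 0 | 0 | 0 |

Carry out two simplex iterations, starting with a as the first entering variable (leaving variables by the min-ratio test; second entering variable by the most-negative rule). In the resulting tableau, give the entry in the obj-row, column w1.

Ratio test on column a — row 1: 17/4 = 17/4; row 2: 30/4 = 15/2; row 3: 29/3 = 29/3. Minimum is 17/4 at row 1 (w1 leaves); pivot element 4.
Divide row 1 by 4; eliminate column a from the other rows.
Second iteration: most negative obj-row entry is -1/2 in column b, so b enters.
Ratio test on column b — row 1: (17/4)/(1/2) = 17/2; row 2: entry -1 ≤ 0; row 3: (65/4)/(3/2) = 65/6. Minimum is 17/2 at row 1 (a leaves); pivot element 1/2.
Divide row 1 by 1/2; eliminate column b from the other rows.
After both pivots, the entry at the obj-row, column w1 is 1.

1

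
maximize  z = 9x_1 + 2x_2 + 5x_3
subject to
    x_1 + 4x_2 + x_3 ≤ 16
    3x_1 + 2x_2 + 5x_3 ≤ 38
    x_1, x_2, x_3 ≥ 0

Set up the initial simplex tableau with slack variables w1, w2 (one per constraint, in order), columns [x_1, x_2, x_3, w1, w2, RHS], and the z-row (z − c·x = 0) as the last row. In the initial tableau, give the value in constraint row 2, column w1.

Slack w1 belongs to constraint 1; its column is the unit vector e_1, so the entry in row 2 is 0.

0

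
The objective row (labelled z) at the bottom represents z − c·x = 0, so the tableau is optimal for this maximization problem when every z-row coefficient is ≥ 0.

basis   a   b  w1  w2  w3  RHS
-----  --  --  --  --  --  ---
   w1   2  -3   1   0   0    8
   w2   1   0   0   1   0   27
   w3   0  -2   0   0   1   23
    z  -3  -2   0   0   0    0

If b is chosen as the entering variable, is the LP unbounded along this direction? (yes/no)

yes

Every constraint-row entry in column b is ≤ 0, so increasing b is unbounded.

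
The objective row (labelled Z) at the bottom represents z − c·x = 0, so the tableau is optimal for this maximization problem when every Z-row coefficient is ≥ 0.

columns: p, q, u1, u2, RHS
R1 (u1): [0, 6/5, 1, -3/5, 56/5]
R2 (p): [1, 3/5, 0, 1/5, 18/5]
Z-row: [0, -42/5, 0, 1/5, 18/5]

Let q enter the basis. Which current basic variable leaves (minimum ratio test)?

p

Column q entries and ratios — u1: (56/5)/(6/5) = 28/3; p: (18/5)/(3/5) = 6.
Smallest ratio is 6 in the row of p, so p leaves.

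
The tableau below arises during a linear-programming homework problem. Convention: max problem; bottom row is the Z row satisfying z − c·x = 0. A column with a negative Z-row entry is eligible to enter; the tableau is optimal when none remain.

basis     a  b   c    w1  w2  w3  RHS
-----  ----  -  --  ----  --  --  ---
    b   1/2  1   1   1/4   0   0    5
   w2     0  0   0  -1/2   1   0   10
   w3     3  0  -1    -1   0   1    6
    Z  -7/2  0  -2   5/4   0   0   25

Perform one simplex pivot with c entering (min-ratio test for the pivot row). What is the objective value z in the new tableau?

Ratio test on column c — row 1: 5/1 = 5; row 2: entry 0 ≤ 0; row 3: entry -1 ≤ 0. Minimum is 5 at row 1 (b leaves); pivot element 1.
Pivot on row 1; the Z-row RHS becomes 25 − (-2)·5 = 35.

35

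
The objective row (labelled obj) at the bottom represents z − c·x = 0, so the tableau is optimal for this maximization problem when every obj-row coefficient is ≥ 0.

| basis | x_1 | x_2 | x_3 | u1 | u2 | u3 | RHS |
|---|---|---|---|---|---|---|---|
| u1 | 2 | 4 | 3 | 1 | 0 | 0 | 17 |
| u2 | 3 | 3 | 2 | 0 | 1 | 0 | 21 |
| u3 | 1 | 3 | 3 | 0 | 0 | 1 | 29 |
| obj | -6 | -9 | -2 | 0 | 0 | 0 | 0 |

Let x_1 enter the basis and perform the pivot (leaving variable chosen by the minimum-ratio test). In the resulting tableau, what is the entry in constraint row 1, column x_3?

Ratio test on column x_1 — row 1: 17/2 = 17/2; row 2: 21/3 = 7; row 3: 29/1 = 29. Minimum is 7 at row 2 (u2 leaves); pivot element 3.
Divide row 2 by 3; eliminate column x_1 from the other rows.
Row 1 update in column x_3: 3 − 2·(2/3) = 5/3.

5/3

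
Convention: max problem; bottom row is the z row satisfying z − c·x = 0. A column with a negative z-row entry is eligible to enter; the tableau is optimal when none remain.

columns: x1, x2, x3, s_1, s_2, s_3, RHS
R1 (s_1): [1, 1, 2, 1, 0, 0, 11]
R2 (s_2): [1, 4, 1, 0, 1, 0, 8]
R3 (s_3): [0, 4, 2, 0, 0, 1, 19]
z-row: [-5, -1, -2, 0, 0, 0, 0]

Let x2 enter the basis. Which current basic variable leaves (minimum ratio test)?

Column x2 entries and ratios — s_1: 11/1 = 11; s_2: 8/4 = 2; s_3: 19/4 = 19/4.
Smallest ratio is 2 in the row of s_2, so s_2 leaves.

s_2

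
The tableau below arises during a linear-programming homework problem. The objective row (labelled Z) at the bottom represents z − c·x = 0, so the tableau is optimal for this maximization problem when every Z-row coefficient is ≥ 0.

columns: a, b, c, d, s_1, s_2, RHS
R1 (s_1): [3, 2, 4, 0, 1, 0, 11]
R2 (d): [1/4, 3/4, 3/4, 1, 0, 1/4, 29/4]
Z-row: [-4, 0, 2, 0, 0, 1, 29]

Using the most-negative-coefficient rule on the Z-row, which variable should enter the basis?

Negative Z-row entries: a: -4.
The most negative is -4 in column a, so a enters.

a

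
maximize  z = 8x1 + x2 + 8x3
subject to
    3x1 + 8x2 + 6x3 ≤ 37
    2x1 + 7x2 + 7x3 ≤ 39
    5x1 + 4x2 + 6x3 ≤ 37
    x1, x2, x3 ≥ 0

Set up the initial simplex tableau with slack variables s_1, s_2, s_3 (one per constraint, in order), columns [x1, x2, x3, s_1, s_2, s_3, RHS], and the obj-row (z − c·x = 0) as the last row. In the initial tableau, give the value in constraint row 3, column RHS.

The RHS of constraint 3 is b_3 = 37.

37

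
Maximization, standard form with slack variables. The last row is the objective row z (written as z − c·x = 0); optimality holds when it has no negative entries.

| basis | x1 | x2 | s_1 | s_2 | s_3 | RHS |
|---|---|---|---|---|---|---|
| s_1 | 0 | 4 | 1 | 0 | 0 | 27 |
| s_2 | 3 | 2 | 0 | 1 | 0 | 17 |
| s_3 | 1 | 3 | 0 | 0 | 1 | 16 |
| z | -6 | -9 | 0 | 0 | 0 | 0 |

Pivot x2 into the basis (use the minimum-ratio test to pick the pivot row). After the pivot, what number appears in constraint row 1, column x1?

-4/3

Ratio test on column x2 — row 1: 27/4 = 27/4; row 2: 17/2 = 17/2; row 3: 16/3 = 16/3. Minimum is 16/3 at row 3 (s_3 leaves); pivot element 3.
Divide row 3 by 3; eliminate column x2 from the other rows.
Row 1 update in column x1: 0 − 4·(1/3) = -4/3.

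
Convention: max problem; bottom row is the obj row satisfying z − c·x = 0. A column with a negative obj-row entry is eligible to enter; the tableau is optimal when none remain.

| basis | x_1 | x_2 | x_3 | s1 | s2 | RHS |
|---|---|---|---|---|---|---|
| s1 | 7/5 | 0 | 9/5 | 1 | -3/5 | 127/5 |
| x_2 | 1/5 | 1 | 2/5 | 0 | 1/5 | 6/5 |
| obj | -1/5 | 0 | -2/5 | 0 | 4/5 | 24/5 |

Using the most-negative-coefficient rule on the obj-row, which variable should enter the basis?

Negative obj-row entries: x_1: -1/5, x_3: -2/5.
The most negative is -2/5 in column x_3, so x_3 enters.

x_3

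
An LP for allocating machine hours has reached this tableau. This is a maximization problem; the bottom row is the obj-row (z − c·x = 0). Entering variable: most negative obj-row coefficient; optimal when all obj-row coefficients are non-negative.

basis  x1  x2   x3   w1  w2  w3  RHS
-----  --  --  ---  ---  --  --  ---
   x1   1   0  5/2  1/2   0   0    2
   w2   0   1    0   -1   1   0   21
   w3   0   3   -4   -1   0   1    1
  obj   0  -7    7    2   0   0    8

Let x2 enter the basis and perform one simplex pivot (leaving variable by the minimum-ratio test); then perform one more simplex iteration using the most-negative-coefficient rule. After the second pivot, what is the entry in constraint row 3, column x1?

8/15

Ratio test on column x2 — row 1: entry 0 ≤ 0; row 2: 21/1 = 21; row 3: 1/3 = 1/3. Minimum is 1/3 at row 3 (w3 leaves); pivot element 3.
Divide row 3 by 3; eliminate column x2 from the other rows.
Second iteration: most negative obj-row entry is -7/3 in column x3, so x3 enters.
Ratio test on column x3 — row 1: 2/(5/2) = 4/5; row 2: (62/3)/(4/3) = 31/2; row 3: entry -4/3 ≤ 0. Minimum is 4/5 at row 1 (x1 leaves); pivot element 5/2.
Divide row 1 by 5/2; eliminate column x3 from the other rows.
After both pivots, the entry at constraint row 3, column x1 is 8/15.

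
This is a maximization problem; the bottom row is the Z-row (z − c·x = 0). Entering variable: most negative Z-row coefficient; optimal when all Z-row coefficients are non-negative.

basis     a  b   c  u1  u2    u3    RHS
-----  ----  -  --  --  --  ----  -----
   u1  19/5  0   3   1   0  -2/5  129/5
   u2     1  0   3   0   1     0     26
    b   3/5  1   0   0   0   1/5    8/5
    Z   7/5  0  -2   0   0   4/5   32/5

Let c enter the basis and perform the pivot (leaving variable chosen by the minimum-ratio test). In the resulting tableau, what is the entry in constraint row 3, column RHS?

8/5

Ratio test on column c — row 1: (129/5)/3 = 43/5; row 2: 26/3 = 26/3; row 3: entry 0 ≤ 0. Minimum is 43/5 at row 1 (u1 leaves); pivot element 3.
Divide row 1 by 3; eliminate column c from the other rows.
Row 3 update in column RHS: 8/5 − 0·(43/5) = 8/5.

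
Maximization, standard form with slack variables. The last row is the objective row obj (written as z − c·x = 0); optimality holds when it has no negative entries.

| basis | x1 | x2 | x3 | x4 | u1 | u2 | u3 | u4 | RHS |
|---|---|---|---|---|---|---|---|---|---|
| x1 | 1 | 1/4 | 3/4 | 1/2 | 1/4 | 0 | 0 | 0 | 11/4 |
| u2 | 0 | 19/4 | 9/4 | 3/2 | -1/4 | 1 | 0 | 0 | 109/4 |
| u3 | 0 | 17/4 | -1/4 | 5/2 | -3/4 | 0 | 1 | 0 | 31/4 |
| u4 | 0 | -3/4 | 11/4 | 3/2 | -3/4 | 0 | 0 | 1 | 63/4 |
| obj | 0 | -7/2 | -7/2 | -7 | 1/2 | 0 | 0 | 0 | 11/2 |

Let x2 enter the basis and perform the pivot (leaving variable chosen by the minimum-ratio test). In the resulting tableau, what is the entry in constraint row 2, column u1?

10/17

Ratio test on column x2 — row 1: (11/4)/(1/4) = 11; row 2: (109/4)/(19/4) = 109/19; row 3: (31/4)/(17/4) = 31/17; row 4: entry -3/4 ≤ 0. Minimum is 31/17 at row 3 (u3 leaves); pivot element 17/4.
Divide row 3 by 17/4; eliminate column x2 from the other rows.
Row 2 update in column u1: -1/4 − (19/4)·(-3/17) = 10/17.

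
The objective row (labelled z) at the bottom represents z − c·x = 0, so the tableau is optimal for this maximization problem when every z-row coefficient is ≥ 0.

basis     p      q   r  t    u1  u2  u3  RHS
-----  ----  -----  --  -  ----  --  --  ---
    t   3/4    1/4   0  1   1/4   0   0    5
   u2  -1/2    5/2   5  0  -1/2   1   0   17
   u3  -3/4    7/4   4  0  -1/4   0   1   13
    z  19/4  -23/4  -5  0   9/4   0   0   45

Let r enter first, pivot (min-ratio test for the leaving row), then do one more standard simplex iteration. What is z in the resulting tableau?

Ratio test on column r — row 1: entry 0 ≤ 0; row 2: 17/5 = 17/5; row 3: 13/4 = 13/4. Minimum is 13/4 at row 3 (u3 leaves); pivot element 4.
Pivot on row 3; the z-row RHS becomes 45 − (-5)·(13/4) = 245/4.
Next entering variable (most negative z-row entry -57/16): q.
Ratio test on column q — row 1: 5/(1/4) = 20; row 2: (3/4)/(5/16) = 12/5; row 3: (13/4)/(7/16) = 52/7. Minimum is 12/5 at row 2 (u2 leaves); pivot element 5/16.
After the second pivot the z-row RHS is 245/4 − (-57/16)·(12/5) = 349/5.

349/5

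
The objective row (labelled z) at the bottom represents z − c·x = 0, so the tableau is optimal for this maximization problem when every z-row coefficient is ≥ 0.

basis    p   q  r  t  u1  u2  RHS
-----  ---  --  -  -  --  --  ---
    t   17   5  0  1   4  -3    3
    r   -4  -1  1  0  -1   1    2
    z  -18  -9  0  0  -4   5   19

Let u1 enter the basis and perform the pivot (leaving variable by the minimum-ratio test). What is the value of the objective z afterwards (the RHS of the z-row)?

Ratio test on column u1 — row 1: 3/4 = 3/4; row 2: entry -1 ≤ 0. Minimum is 3/4 at row 1 (t leaves); pivot element 4.
Pivot on row 1; the z-row RHS becomes 19 − (-4)·(3/4) = 22.

22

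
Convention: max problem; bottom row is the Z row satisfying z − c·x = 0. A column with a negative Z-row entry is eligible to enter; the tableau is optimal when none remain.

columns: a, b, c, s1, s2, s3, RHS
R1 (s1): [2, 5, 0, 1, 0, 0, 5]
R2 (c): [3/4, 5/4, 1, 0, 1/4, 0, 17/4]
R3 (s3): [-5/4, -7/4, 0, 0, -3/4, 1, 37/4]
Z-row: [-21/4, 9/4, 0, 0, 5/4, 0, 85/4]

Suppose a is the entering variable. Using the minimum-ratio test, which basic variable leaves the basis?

Column a entries and ratios — s1: 5/2 = 5/2; c: (17/4)/(3/4) = 17/3; s3: -5/4 ≤ 0, skip.
Smallest ratio is 5/2 in the row of s1, so s1 leaves.

s1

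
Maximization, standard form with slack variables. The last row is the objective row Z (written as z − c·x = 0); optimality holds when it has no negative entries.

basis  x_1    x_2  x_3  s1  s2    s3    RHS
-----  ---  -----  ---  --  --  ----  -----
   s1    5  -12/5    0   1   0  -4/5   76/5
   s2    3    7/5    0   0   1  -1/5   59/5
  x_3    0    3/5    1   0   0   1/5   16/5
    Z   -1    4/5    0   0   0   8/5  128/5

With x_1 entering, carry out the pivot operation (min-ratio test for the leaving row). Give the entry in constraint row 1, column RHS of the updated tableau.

Ratio test on column x_1 — row 1: (76/5)/5 = 76/25; row 2: (59/5)/3 = 59/15; row 3: entry 0 ≤ 0. Minimum is 76/25 at row 1 (s1 leaves); pivot element 5.
Divide row 1 by 5; eliminate column x_1 from the other rows.
In the new row 1, the RHS entry is the old entry divided by the pivot: (76/5)/5 = 76/25.

76/25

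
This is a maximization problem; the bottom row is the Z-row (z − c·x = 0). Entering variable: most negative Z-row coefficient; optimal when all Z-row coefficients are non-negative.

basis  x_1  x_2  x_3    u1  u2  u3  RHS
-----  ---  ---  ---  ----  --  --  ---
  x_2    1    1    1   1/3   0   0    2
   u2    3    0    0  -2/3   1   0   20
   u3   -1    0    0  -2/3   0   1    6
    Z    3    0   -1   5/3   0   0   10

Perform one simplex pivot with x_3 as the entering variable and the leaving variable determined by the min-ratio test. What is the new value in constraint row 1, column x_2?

Ratio test on column x_3 — row 1: 2/1 = 2; row 2: entry 0 ≤ 0; row 3: entry 0 ≤ 0. Minimum is 2 at row 1 (x_2 leaves); pivot element 1.
Divide row 1 by 1; eliminate column x_3 from the other rows.
In the new row 1, the x_2 entry is the old entry divided by the pivot: 1/1 = 1.

1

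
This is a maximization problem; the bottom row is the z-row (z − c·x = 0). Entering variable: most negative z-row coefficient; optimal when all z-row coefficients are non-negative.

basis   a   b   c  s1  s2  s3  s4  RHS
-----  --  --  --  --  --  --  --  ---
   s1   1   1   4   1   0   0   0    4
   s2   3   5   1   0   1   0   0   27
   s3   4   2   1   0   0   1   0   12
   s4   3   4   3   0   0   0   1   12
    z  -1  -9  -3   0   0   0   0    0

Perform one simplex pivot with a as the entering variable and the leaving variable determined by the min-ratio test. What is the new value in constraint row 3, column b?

1/2

Ratio test on column a — row 1: 4/1 = 4; row 2: 27/3 = 9; row 3: 12/4 = 3; row 4: 12/3 = 4. Minimum is 3 at row 3 (s3 leaves); pivot element 4.
Divide row 3 by 4; eliminate column a from the other rows.
In the new row 3, the b entry is the old entry divided by the pivot: 2/4 = 1/2.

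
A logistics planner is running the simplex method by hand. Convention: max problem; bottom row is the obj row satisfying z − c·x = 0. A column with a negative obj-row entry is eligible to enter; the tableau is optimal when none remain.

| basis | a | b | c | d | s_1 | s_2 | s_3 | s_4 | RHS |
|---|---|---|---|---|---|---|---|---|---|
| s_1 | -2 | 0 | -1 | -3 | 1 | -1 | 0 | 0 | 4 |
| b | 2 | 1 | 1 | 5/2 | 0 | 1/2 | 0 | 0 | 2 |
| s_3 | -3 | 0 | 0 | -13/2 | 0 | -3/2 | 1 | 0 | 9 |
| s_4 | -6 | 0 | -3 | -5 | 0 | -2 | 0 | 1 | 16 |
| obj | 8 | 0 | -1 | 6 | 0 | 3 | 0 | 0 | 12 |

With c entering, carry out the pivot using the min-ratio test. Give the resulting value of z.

Ratio test on column c — row 1: entry -1 ≤ 0; row 2: 2/1 = 2; row 3: entry 0 ≤ 0; row 4: entry -3 ≤ 0. Minimum is 2 at row 2 (b leaves); pivot element 1.
Pivot on row 2; the obj-row RHS becomes 12 − (-1)·2 = 14.

14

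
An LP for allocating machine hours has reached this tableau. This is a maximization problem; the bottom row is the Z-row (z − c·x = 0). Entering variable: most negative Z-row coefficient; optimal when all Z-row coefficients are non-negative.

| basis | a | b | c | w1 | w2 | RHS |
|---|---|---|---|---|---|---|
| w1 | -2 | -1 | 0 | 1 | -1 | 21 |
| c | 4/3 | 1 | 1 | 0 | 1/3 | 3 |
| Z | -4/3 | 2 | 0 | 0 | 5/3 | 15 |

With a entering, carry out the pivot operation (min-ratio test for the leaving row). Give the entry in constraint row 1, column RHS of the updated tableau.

Ratio test on column a — row 1: entry -2 ≤ 0; row 2: 3/(4/3) = 9/4. Minimum is 9/4 at row 2 (c leaves); pivot element 4/3.
Divide row 2 by 4/3; eliminate column a from the other rows.
Row 1 update in column RHS: 21 − (-2)·(9/4) = 51/2.

51/2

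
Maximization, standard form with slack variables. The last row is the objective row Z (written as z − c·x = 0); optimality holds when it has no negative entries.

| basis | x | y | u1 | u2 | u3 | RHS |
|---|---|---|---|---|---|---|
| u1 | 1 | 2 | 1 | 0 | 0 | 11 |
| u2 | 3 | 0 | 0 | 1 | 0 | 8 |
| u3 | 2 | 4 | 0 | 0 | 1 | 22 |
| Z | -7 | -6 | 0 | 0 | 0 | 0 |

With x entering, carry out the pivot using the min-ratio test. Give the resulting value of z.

Ratio test on column x — row 1: 11/1 = 11; row 2: 8/3 = 8/3; row 3: 22/2 = 11. Minimum is 8/3 at row 2 (u2 leaves); pivot element 3.
Pivot on row 2; the Z-row RHS becomes 0 − (-7)·(8/3) = 56/3.

56/3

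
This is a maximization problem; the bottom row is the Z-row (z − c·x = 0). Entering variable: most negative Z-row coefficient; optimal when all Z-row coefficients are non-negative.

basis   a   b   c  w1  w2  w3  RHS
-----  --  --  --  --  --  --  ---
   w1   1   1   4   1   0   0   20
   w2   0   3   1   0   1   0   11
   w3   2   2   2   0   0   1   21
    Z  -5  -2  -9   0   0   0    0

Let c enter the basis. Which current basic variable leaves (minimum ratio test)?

w1

Column c entries and ratios — w1: 20/4 = 5; w2: 11/1 = 11; w3: 21/2 = 21/2.
Smallest ratio is 5 in the row of w1, so w1 leaves.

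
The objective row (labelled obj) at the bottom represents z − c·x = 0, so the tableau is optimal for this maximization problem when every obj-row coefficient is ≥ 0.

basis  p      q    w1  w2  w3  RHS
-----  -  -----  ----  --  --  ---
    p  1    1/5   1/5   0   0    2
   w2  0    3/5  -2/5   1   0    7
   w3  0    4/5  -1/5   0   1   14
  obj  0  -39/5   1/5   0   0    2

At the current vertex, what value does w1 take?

0

w1 is not in the basis, so in the current basic feasible solution w1 = 0.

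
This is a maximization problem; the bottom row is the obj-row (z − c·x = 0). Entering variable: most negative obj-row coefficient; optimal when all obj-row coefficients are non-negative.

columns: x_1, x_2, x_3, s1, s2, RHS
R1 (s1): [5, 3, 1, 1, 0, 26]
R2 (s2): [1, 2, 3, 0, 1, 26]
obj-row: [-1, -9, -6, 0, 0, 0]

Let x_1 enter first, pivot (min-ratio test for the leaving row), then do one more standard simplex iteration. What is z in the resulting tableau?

78

Ratio test on column x_1 — row 1: 26/5 = 26/5; row 2: 26/1 = 26. Minimum is 26/5 at row 1 (s1 leaves); pivot element 5.
Pivot on row 1; the obj-row RHS becomes 0 − (-1)·(26/5) = 26/5.
Next entering variable (most negative obj-row entry -42/5): x_2.
Ratio test on column x_2 — row 1: (26/5)/(3/5) = 26/3; row 2: (104/5)/(7/5) = 104/7. Minimum is 26/3 at row 1 (x_1 leaves); pivot element 3/5.
After the second pivot the obj-row RHS is 26/5 − (-42/5)·(26/3) = 78.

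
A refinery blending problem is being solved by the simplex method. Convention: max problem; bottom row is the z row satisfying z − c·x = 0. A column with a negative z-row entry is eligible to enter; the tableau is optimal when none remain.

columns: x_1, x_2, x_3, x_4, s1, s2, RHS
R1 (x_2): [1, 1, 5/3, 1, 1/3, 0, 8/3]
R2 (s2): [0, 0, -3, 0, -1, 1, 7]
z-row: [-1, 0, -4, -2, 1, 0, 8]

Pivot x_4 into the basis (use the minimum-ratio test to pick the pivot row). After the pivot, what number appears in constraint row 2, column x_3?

-3

Ratio test on column x_4 — row 1: (8/3)/1 = 8/3; row 2: entry 0 ≤ 0. Minimum is 8/3 at row 1 (x_2 leaves); pivot element 1.
Divide row 1 by 1; eliminate column x_4 from the other rows.
Row 2 update in column x_3: -3 − 0·(5/3) = -3.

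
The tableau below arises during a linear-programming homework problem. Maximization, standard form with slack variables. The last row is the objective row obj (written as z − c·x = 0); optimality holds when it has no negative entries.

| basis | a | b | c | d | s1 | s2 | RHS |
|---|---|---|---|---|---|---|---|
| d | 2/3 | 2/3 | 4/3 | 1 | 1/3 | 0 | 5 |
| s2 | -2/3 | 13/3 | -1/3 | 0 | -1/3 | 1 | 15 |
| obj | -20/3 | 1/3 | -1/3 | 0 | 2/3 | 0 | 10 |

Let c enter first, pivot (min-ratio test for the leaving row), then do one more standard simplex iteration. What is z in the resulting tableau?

Ratio test on column c — row 1: 5/(4/3) = 15/4; row 2: entry -1/3 ≤ 0. Minimum is 15/4 at row 1 (d leaves); pivot element 4/3.
Pivot on row 1; the obj-row RHS becomes 10 − (-1/3)·(15/4) = 45/4.
Next entering variable (most negative obj-row entry -13/2): a.
Ratio test on column a — row 1: (15/4)/(1/2) = 15/2; row 2: entry -1/2 ≤ 0. Minimum is 15/2 at row 1 (c leaves); pivot element 1/2.
After the second pivot the obj-row RHS is 45/4 − (-13/2)·(15/2) = 60.

60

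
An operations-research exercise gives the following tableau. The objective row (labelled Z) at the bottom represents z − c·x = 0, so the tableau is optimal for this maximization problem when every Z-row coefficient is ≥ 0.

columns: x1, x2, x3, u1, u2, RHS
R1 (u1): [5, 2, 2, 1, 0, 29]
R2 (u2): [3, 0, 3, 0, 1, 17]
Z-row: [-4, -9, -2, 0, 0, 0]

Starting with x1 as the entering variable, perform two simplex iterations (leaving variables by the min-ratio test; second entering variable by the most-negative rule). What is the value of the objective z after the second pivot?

Ratio test on column x1 — row 1: 29/5 = 29/5; row 2: 17/3 = 17/3. Minimum is 17/3 at row 2 (u2 leaves); pivot element 3.
Pivot on row 2; the Z-row RHS becomes 0 − (-4)·(17/3) = 68/3.
Next entering variable (most negative Z-row entry -9): x2.
Ratio test on column x2 — row 1: (2/3)/2 = 1/3; row 2: entry 0 ≤ 0. Minimum is 1/3 at row 1 (u1 leaves); pivot element 2.
After the second pivot the Z-row RHS is 68/3 − (-9)·(1/3) = 77/3.

77/3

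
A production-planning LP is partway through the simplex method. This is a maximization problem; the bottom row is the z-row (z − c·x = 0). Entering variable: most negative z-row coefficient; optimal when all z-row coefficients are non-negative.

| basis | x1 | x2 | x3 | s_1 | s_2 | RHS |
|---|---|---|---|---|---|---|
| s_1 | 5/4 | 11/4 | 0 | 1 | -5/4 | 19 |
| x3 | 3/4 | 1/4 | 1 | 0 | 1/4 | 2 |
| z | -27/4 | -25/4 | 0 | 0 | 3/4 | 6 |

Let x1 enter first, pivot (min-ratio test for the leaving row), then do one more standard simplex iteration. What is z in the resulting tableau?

356/7

Ratio test on column x1 — row 1: 19/(5/4) = 76/5; row 2: 2/(3/4) = 8/3. Minimum is 8/3 at row 2 (x3 leaves); pivot element 3/4.
Pivot on row 2; the z-row RHS becomes 6 − (-27/4)·(8/3) = 24.
Next entering variable (most negative z-row entry -4): x2.
Ratio test on column x2 — row 1: (47/3)/(7/3) = 47/7; row 2: (8/3)/(1/3) = 8. Minimum is 47/7 at row 1 (s_1 leaves); pivot element 7/3.
After the second pivot the z-row RHS is 24 − (-4)·(47/7) = 356/7.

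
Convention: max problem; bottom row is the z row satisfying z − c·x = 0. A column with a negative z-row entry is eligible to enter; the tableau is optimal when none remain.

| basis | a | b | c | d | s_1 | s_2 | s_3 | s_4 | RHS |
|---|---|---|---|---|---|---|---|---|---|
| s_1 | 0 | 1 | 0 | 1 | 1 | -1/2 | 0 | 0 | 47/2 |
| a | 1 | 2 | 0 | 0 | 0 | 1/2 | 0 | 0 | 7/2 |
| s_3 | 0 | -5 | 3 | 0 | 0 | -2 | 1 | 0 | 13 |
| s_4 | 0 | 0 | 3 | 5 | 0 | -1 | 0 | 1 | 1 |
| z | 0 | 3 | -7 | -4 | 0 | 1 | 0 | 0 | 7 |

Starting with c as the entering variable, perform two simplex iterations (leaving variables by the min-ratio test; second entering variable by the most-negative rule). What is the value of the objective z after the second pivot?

Ratio test on column c — row 1: entry 0 ≤ 0; row 2: entry 0 ≤ 0; row 3: 13/3 = 13/3; row 4: 1/3 = 1/3. Minimum is 1/3 at row 4 (s_4 leaves); pivot element 3.
Pivot on row 4; the z-row RHS becomes 7 − (-7)·(1/3) = 28/3.
Next entering variable (most negative z-row entry -4/3): s_2.
Ratio test on column s_2 — row 1: entry -1/2 ≤ 0; row 2: (7/2)/(1/2) = 7; row 3: entry -1 ≤ 0; row 4: entry -1/3 ≤ 0. Minimum is 7 at row 2 (a leaves); pivot element 1/2.
After the second pivot the z-row RHS is 28/3 − (-4/3)·7 = 56/3.

56/3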